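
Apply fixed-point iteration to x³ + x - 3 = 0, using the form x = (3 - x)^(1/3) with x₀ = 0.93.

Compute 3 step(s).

Equation: x³ + x - 3 = 0
Fixed-point form: x = (3 - x)^(1/3)
x₀ = 0.93

x_1 = g(0.930000) = 1.274452
x_2 = g(1.274452) = 1.199432
x_3 = g(1.199432) = 1.216568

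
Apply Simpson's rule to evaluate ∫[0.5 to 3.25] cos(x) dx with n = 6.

f(x) = cos(x)
a = 0.5, b = 3.25, n = 6
h = (b - a)/n = 0.458333

Simpson's rule: (h/3)[f(x₀) + 4f(x₁) + 2f(x₂) + ... + f(xₙ)]

x_0 = 0.5000, f(x_0) = 0.877583, coefficient = 1
x_1 = 0.9583, f(x_1) = 0.574885, coefficient = 4
x_2 = 1.4167, f(x_2) = 0.153520, coefficient = 2
x_3 = 1.8750, f(x_3) = -0.299534, coefficient = 4
x_4 = 2.3333, f(x_4) = -0.690758, coefficient = 2
x_5 = 2.7917, f(x_5) = -0.939398, coefficient = 4
x_6 = 3.2500, f(x_6) = -0.994130, coefficient = 1

I ≈ (0.458333/3) × -3.847211 = -0.587768
Exact value: -0.587621
Error: 0.000148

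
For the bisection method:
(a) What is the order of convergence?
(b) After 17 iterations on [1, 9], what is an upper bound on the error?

(a) Bisection has linear (order 1) convergence; the error is halved each step.

(b) Error bound = (b-a)/2^n = (9 - 1)/2^{17}
    = 8/2^{17}

(a) 1 (linear); (b) error ≤ 6.10e-05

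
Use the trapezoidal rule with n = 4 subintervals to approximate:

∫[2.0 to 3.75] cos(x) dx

f(x) = cos(x)
a = 2.0, b = 3.75, n = 4
h = (b - a)/n = 0.437500

Trapezoidal rule: (h/2)[f(x₀) + 2f(x₁) + 2f(x₂) + ... + f(xₙ)]

x_0 = 2.0000, f(x_0) = -0.416147, coefficient = 1
x_1 = 2.4375, f(x_1) = -0.762199, coefficient = 2
x_2 = 2.8750, f(x_2) = -0.964674, coefficient = 2
x_3 = 3.3125, f(x_3) = -0.985431, coefficient = 2
x_4 = 3.7500, f(x_4) = -0.820559, coefficient = 1

I ≈ (0.437500/2) × -6.661315 = -1.457163
Exact value: -1.480859
Error: 0.023696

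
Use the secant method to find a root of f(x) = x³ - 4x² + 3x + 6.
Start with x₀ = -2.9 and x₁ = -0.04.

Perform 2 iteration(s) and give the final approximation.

f(x) = x³ - 4x² + 3x + 6
x₀ = -2.9, x₁ = -0.04

Secant formula: x_{n+1} = x_n - f(x_n)(x_n - x_{n-1})/(f(x_n) - f(x_{n-1}))

Iteration 1:
  f(-2.900000) = -60.729000
  f(-0.040000) = 5.873536
  x_2 = -0.040000 - 5.873536×(-0.040000 - (-2.900000))/(5.873536 - (-60.729000))
       = -0.292217
Iteration 2:
  f(-0.040000) = 5.873536
  f(-0.292217) = 4.756831
  x_3 = -0.292217 - 4.756831×(-0.292217 - (-0.040000))/(4.756831 - 5.873536)
       = -1.366589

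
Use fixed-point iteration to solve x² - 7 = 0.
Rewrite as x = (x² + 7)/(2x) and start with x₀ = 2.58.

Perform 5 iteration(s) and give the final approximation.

Equation: x² - 7 = 0
Fixed-point form: x = (x² + 7)/(2x)
x₀ = 2.58

x_1 = g(2.580000) = 2.646589
x_2 = g(2.646589) = 2.645751
x_3 = g(2.645751) = 2.645751
x_4 = g(2.645751) = 2.645751
x_5 = g(2.645751) = 2.645751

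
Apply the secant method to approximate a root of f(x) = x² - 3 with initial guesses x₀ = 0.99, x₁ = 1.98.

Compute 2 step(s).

f(x) = x² - 3
x₀ = 0.99, x₁ = 1.98

Secant formula: x_{n+1} = x_n - f(x_n)(x_n - x_{n-1})/(f(x_n) - f(x_{n-1}))

Iteration 1:
  f(0.990000) = -2.019900
  f(1.980000) = 0.920400
  x_2 = 1.980000 - 0.920400×(1.980000 - 0.990000)/(0.920400 - (-2.019900))
       = 1.670101
Iteration 2:
  f(1.980000) = 0.920400
  f(1.670101) = -0.210763
  x_3 = 1.670101 - (-0.210763)×(1.670101 - 1.980000)/(-0.210763 - 0.920400)
       = 1.727843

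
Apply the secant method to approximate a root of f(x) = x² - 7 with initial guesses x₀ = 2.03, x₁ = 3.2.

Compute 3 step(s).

f(x) = x² - 7
x₀ = 2.03, x₁ = 3.2

Secant formula: x_{n+1} = x_n - f(x_n)(x_n - x_{n-1})/(f(x_n) - f(x_{n-1}))

Iteration 1:
  f(2.030000) = -2.879100
  f(3.200000) = 3.240000
  x_2 = 3.200000 - 3.240000×(3.200000 - 2.030000)/(3.240000 - (-2.879100))
       = 2.580497
Iteration 2:
  f(3.200000) = 3.240000
  f(2.580497) = -0.341035
  x_3 = 2.580497 - (-0.341035)×(2.580497 - 3.200000)/(-0.341035 - 3.240000)
       = 2.639495
Iteration 3:
  f(2.580497) = -0.341035
  f(2.639495) = -0.033068
  x_4 = 2.639495 - (-0.033068)×(2.639495 - 2.580497)/(-0.033068 - (-0.341035))
       = 2.645830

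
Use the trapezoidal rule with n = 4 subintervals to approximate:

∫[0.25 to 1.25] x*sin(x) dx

f(x) = x*sin(x)
a = 0.25, b = 1.25, n = 4
h = (b - a)/n = 0.250000

Trapezoidal rule: (h/2)[f(x₀) + 2f(x₁) + 2f(x₂) + ... + f(xₙ)]

x_0 = 0.2500, f(x_0) = 0.061851, coefficient = 1
x_1 = 0.5000, f(x_1) = 0.239713, coefficient = 2
x_2 = 0.7500, f(x_2) = 0.511229, coefficient = 2
x_3 = 1.0000, f(x_3) = 0.841471, coefficient = 2
x_4 = 1.2500, f(x_4) = 1.186231, coefficient = 1

I ≈ (0.250000/2) × 4.432907 = 0.554113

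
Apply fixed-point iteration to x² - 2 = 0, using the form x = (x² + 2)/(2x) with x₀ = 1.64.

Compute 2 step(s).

Equation: x² - 2 = 0
Fixed-point form: x = (x² + 2)/(2x)
x₀ = 1.64

x_1 = g(1.640000) = 1.429756
x_2 = g(1.429756) = 1.414298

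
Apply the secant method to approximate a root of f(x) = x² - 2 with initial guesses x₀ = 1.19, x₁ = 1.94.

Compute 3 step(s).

f(x) = x² - 2
x₀ = 1.19, x₁ = 1.94

Secant formula: x_{n+1} = x_n - f(x_n)(x_n - x_{n-1})/(f(x_n) - f(x_{n-1}))

Iteration 1:
  f(1.190000) = -0.583900
  f(1.940000) = 1.763600
  x_2 = 1.940000 - 1.763600×(1.940000 - 1.190000)/(1.763600 - (-0.583900))
       = 1.376550
Iteration 2:
  f(1.940000) = 1.763600
  f(1.376550) = -0.105111
  x_3 = 1.376550 - (-0.105111)×(1.376550 - 1.940000)/(-0.105111 - 1.763600)
       = 1.408243
Iteration 3:
  f(1.376550) = -0.105111
  f(1.408243) = -0.016853
  x_4 = 1.408243 - (-0.016853)×(1.408243 - 1.376550)/(-0.016853 - (-0.105111))
       = 1.414294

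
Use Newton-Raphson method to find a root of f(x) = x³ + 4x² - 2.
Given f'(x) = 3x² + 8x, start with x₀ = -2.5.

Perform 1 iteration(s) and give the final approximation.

f(x) = x³ + 4x² - 2
f'(x) = 3x² + 8x
x₀ = -2.5

Newton-Raphson formula: x_{n+1} = x_n - f(x_n)/f'(x_n)

Iteration 1:
  f(-2.500000) = 7.375000
  f'(-2.500000) = -1.250000
  x_1 = -2.500000 - 7.375000/(-1.250000) = 3.400000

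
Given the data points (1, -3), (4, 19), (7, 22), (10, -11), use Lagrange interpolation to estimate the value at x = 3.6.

Lagrange interpolation formula:
P(x) = Σ yᵢ × Lᵢ(x)
where Lᵢ(x) = Π_{j≠i} (x - xⱼ)/(xᵢ - xⱼ)

L_0(3.6) = (3.6 - 4)/(1 - 4) × (3.6 - 7)/(1 - 7) × (3.6 - 10)/(1 - 10) = 0.053728
L_1(3.6) = (3.6 - 1)/(4 - 1) × (3.6 - 7)/(4 - 7) × (3.6 - 10)/(4 - 10) = 1.047704
L_2(3.6) = (3.6 - 1)/(7 - 1) × (3.6 - 4)/(7 - 4) × (3.6 - 10)/(7 - 10) = -0.123259
L_3(3.6) = (3.6 - 1)/(10 - 1) × (3.6 - 4)/(10 - 4) × (3.6 - 7)/(10 - 7) = 0.021827

P(3.6) = (-3)×L_0(3.6) + 19×L_1(3.6) + 22×L_2(3.6) + (-11)×L_3(3.6)
P(3.6) = 16.793383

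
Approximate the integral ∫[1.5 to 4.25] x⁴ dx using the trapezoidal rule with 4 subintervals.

f(x) = x⁴
a = 1.5, b = 4.25, n = 4
h = (b - a)/n = 0.687500

Trapezoidal rule: (h/2)[f(x₀) + 2f(x₁) + 2f(x₂) + ... + f(xₙ)]

x_0 = 1.5000, f(x_0) = 5.062500, coefficient = 1
x_1 = 2.1875, f(x_1) = 22.897720, coefficient = 2
x_2 = 2.8750, f(x_2) = 68.320557, coefficient = 2
x_3 = 3.5625, f(x_3) = 161.071793, coefficient = 2
x_4 = 4.2500, f(x_4) = 326.253906, coefficient = 1

I ≈ (0.687500/2) × 835.896545 = 287.339437
Exact value: 275.797070
Error: 11.542367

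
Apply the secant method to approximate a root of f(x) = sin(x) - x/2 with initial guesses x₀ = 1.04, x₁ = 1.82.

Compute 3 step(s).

f(x) = sin(x) - x/2
x₀ = 1.04, x₁ = 1.82

Secant formula: x_{n+1} = x_n - f(x_n)(x_n - x_{n-1})/(f(x_n) - f(x_{n-1}))

Iteration 1:
  f(1.040000) = 0.342404
  f(1.820000) = 0.059109
  x_2 = 1.820000 - 0.059109×(1.820000 - 1.040000)/(0.059109 - 0.342404)
       = 1.982746
Iteration 2:
  f(1.820000) = 0.059109
  f(1.982746) = -0.075031
  x_3 = 1.982746 - (-0.075031)×(1.982746 - 1.820000)/(-0.075031 - 0.059109)
       = 1.891714
Iteration 3:
  f(1.982746) = -0.075031
  f(1.891714) = 0.003089
  x_4 = 1.891714 - 0.003089×(1.891714 - 1.982746)/(0.003089 - (-0.075031))
       = 1.895314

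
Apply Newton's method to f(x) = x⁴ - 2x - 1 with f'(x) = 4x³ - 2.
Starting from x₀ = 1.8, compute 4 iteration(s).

f(x) = x⁴ - 2x - 1
f'(x) = 4x³ - 2
x₀ = 1.8

Newton-Raphson formula: x_{n+1} = x_n - f(x_n)/f'(x_n)

Iteration 1:
  f(1.800000) = 5.897600
  f'(1.800000) = 21.328000
  x_1 = 1.800000 - 5.897600/21.328000 = 1.523481
Iteration 2:
  f(1.523481) = 1.340051
  f'(1.523481) = 12.143960
  x_2 = 1.523481 - 1.340051/12.143960 = 1.413134
Iteration 3:
  f(1.413134) = 0.161530
  f'(1.413134) = 9.287812
  x_3 = 1.413134 - 0.161530/9.287812 = 1.395742
Iteration 4:
  f(1.395742) = 0.003594
  f'(1.395742) = 8.876160
  x_4 = 1.395742 - 0.003594/8.876160 = 1.395337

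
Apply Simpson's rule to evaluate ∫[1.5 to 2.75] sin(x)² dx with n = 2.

f(x) = sin(x)²
a = 1.5, b = 2.75, n = 2
h = (b - a)/n = 0.625000

Simpson's rule: (h/3)[f(x₀) + 4f(x₁) + 2f(x₂) + ... + f(xₙ)]

x_0 = 1.5000, f(x_0) = 0.994996, coefficient = 1
x_1 = 2.1250, f(x_1) = 0.723044, coefficient = 4
x_2 = 2.7500, f(x_2) = 0.145665, coefficient = 1

I ≈ (0.625000/3) × 4.032836 = 0.840174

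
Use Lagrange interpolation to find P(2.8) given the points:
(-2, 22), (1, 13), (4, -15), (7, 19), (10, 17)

Lagrange interpolation formula:
P(x) = Σ yᵢ × Lᵢ(x)
where Lᵢ(x) = Π_{j≠i} (x - xⱼ)/(xᵢ - xⱼ)

L_0(2.8) = (2.8 - 1)/(-2 - 1) × (2.8 - 4)/(-2 - 4) × (2.8 - 7)/(-2 - 7) × (2.8 - 10)/(-2 - 10) = -0.033600
L_1(2.8) = (2.8 - (-2))/(1 - (-2)) × (2.8 - 4)/(1 - 4) × (2.8 - 7)/(1 - 7) × (2.8 - 10)/(1 - 10) = 0.358400
L_2(2.8) = (2.8 - (-2))/(4 - (-2)) × (2.8 - 1)/(4 - 1) × (2.8 - 7)/(4 - 7) × (2.8 - 10)/(4 - 10) = 0.806400
L_3(2.8) = (2.8 - (-2))/(7 - (-2)) × (2.8 - 1)/(7 - 1) × (2.8 - 4)/(7 - 4) × (2.8 - 10)/(7 - 10) = -0.153600
L_4(2.8) = (2.8 - (-2))/(10 - (-2)) × (2.8 - 1)/(10 - 1) × (2.8 - 4)/(10 - 4) × (2.8 - 7)/(10 - 7) = 0.022400

P(2.8) = 22×L_0(2.8) + 13×L_1(2.8) + (-15)×L_2(2.8) + 19×L_3(2.8) + 17×L_4(2.8)
P(2.8) = -10.713600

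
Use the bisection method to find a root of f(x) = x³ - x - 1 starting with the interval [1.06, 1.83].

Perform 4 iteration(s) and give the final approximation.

f(x) = x³ - x - 1
Initial interval: [1.06, 1.83]

Iteration 1:
  c_1 = (1.060000 + 1.830000)/2 = 1.445000
  f(c_1) = f(1.445000) = 0.572196
  f(a) × f(c) < 0, new interval: [1.060000, 1.445000]
Iteration 2:
  c_2 = (1.060000 + 1.445000)/2 = 1.252500
  f(c_2) = f(1.252500) = -0.287633
  f(a) × f(c) ≥ 0, new interval: [1.252500, 1.445000]
Iteration 3:
  c_3 = (1.252500 + 1.445000)/2 = 1.348750
  f(c_3) = f(1.348750) = 0.104797
  f(a) × f(c) < 0, new interval: [1.252500, 1.348750]
Iteration 4:
  c_4 = (1.252500 + 1.348750)/2 = 1.300625
  f(c_4) = f(1.300625) = -0.100455
  f(a) × f(c) ≥ 0, new interval: [1.300625, 1.348750]

After 4 iteration(s), the approximation is c_4 = 1.300625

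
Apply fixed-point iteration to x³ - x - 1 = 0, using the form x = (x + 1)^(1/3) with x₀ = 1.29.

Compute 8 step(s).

Equation: x³ - x - 1 = 0
Fixed-point form: x = (x + 1)^(1/3)
x₀ = 1.29

x_1 = g(1.290000) = 1.318090
x_2 = g(1.318090) = 1.323458
x_3 = g(1.323458) = 1.324479
x_4 = g(1.324479) = 1.324672
x_5 = g(1.324672) = 1.324709
x_6 = g(1.324709) = 1.324716
x_7 = g(1.324716) = 1.324718
x_8 = g(1.324718) = 1.324718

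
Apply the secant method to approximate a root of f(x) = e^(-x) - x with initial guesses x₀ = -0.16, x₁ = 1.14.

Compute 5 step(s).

f(x) = e^(-x) - x
x₀ = -0.16, x₁ = 1.14

Secant formula: x_{n+1} = x_n - f(x_n)(x_n - x_{n-1})/(f(x_n) - f(x_{n-1}))

Iteration 1:
  f(-0.160000) = 1.333511
  f(1.140000) = -0.820181
  x_2 = 1.140000 - (-0.820181)×(1.140000 - (-0.160000))/(-0.820181 - 1.333511)
       = 0.644927
Iteration 2:
  f(1.140000) = -0.820181
  f(0.644927) = -0.120226
  x_3 = 0.644927 - (-0.120226)×(0.644927 - 1.140000)/(-0.120226 - (-0.820181))
       = 0.559892
Iteration 3:
  f(0.644927) = -0.120226
  f(0.559892) = 0.011379
  x_4 = 0.559892 - 0.011379×(0.559892 - 0.644927)/(0.011379 - (-0.120226))
       = 0.567244
Iteration 4:
  f(0.559892) = 0.011379
  f(0.567244) = -0.000158
  x_5 = 0.567244 - (-0.000158)×(0.567244 - 0.559892)/(-0.000158 - 0.011379)
       = 0.567143
Iteration 5:
  f(0.567244) = -0.000158
  f(0.567143) = 0.000000
  x_6 = 0.567143 - 0.000000×(0.567143 - 0.567244)/(0.000000 - (-0.000158))
       = 0.567143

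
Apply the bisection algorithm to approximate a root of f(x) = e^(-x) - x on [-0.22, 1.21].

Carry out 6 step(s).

f(x) = e^(-x) - x
Initial interval: [-0.22, 1.21]

Iteration 1:
  c_1 = (-0.220000 + 1.210000)/2 = 0.495000
  f(c_1) = f(0.495000) = 0.114571
  f(a) × f(c) ≥ 0, new interval: [0.495000, 1.210000]
Iteration 2:
  c_2 = (0.495000 + 1.210000)/2 = 0.852500
  f(c_2) = f(0.852500) = -0.426152
  f(a) × f(c) < 0, new interval: [0.495000, 0.852500]
Iteration 3:
  c_3 = (0.495000 + 0.852500)/2 = 0.673750
  f(c_3) = f(0.673750) = -0.163957
  f(a) × f(c) < 0, new interval: [0.495000, 0.673750]
Iteration 4:
  c_4 = (0.495000 + 0.673750)/2 = 0.584375
  f(c_4) = f(0.584375) = -0.026921
  f(a) × f(c) < 0, new interval: [0.495000, 0.584375]
Iteration 5:
  c_5 = (0.495000 + 0.584375)/2 = 0.539688
  f(c_5) = f(0.539688) = 0.043243
  f(a) × f(c) ≥ 0, new interval: [0.539688, 0.584375]
Iteration 6:
  c_6 = (0.539688 + 0.584375)/2 = 0.562031
  f(c_6) = f(0.562031) = 0.008019
  f(a) × f(c) ≥ 0, new interval: [0.562031, 0.584375]

After 6 iteration(s), the approximation is c_6 = 0.562031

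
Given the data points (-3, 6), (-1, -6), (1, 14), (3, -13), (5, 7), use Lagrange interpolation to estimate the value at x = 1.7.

Lagrange interpolation formula:
P(x) = Σ yᵢ × Lᵢ(x)
where Lᵢ(x) = Π_{j≠i} (x - xⱼ)/(xᵢ - xⱼ)

L_0(1.7) = (1.7 - (-1))/(-3 - (-1)) × (1.7 - 1)/(-3 - 1) × (1.7 - 3)/(-3 - 3) × (1.7 - 5)/(-3 - 5) = 0.021115
L_1(1.7) = (1.7 - (-3))/(-1 - (-3)) × (1.7 - 1)/(-1 - 1) × (1.7 - 3)/(-1 - 3) × (1.7 - 5)/(-1 - 5) = -0.147022
L_2(1.7) = (1.7 - (-3))/(1 - (-3)) × (1.7 - (-1))/(1 - (-1)) × (1.7 - 3)/(1 - 3) × (1.7 - 5)/(1 - 5) = 0.850627
L_3(1.7) = (1.7 - (-3))/(3 - (-3)) × (1.7 - (-1))/(3 - (-1)) × (1.7 - 1)/(3 - 1) × (1.7 - 5)/(3 - 5) = 0.305353
L_4(1.7) = (1.7 - (-3))/(5 - (-3)) × (1.7 - (-1))/(5 - (-1)) × (1.7 - 1)/(5 - 1) × (1.7 - 3)/(5 - 3) = -0.030073

P(1.7) = 6×L_0(1.7) + (-6)×L_1(1.7) + 14×L_2(1.7) + (-13)×L_3(1.7) + 7×L_4(1.7)
P(1.7) = 8.737493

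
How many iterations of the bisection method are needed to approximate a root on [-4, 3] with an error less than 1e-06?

We need (b-a)/2^n ≤ 1e-06
(3 - (-4))/2^n ≤ 1e-06
7/2^n ≤ 1e-06
2^n ≥ 7000000
n ≥ log₂(7000000) = 22.74
n ≥ 23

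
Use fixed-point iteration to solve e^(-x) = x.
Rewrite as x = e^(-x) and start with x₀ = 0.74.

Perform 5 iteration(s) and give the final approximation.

Equation: e^(-x) = x
Fixed-point form: x = e^(-x)
x₀ = 0.74

x_1 = g(0.740000) = 0.477114
x_2 = g(0.477114) = 0.620572
x_3 = g(0.620572) = 0.537637
x_4 = g(0.537637) = 0.584127
x_5 = g(0.584127) = 0.557592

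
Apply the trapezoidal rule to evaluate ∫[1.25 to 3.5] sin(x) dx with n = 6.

f(x) = sin(x)
a = 1.25, b = 3.5, n = 6
h = (b - a)/n = 0.375000

Trapezoidal rule: (h/2)[f(x₀) + 2f(x₁) + 2f(x₂) + ... + f(xₙ)]

x_0 = 1.2500, f(x_0) = 0.948985, coefficient = 1
x_1 = 1.6250, f(x_1) = 0.998531, coefficient = 2
x_2 = 2.0000, f(x_2) = 0.909297, coefficient = 2
x_3 = 2.3750, f(x_3) = 0.693685, coefficient = 2
x_4 = 2.7500, f(x_4) = 0.381661, coefficient = 2
x_5 = 3.1250, f(x_5) = 0.016592, coefficient = 2
x_6 = 3.5000, f(x_6) = -0.350783, coefficient = 1

I ≈ (0.375000/2) × 6.597735 = 1.237075
Exact value: 1.251779
Error: 0.014704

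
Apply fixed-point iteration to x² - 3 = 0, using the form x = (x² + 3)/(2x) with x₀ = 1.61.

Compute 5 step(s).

Equation: x² - 3 = 0
Fixed-point form: x = (x² + 3)/(2x)
x₀ = 1.61

x_1 = g(1.610000) = 1.736677
x_2 = g(1.736677) = 1.732057
x_3 = g(1.732057) = 1.732051
x_4 = g(1.732051) = 1.732051
x_5 = g(1.732051) = 1.732051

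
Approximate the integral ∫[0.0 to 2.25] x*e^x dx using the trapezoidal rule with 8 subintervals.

f(x) = x*e^x
a = 0.0, b = 2.25, n = 8
h = (b - a)/n = 0.281250

Trapezoidal rule: (h/2)[f(x₀) + 2f(x₁) + 2f(x₂) + ... + f(xₙ)]

x_0 = 0.0000, f(x_0) = 0.000000, coefficient = 1
x_1 = 0.2812, f(x_1) = 0.372596, coefficient = 2
x_2 = 0.5625, f(x_2) = 0.987218, coefficient = 2
x_3 = 0.8438, f(x_3) = 1.961778, coefficient = 2
x_4 = 1.1250, f(x_4) = 3.465244, coefficient = 2
x_5 = 1.4062, f(x_5) = 5.738378, coefficient = 2
x_6 = 1.6875, f(x_6) = 9.122539, coefficient = 2
x_7 = 1.9688, f(x_7) = 14.099634, coefficient = 2
x_8 = 2.2500, f(x_8) = 21.347406, coefficient = 1

I ≈ (0.281250/2) × 92.842178 = 13.055931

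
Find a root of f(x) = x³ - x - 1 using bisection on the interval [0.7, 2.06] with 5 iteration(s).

f(x) = x³ - x - 1
Initial interval: [0.7, 2.06]

Iteration 1:
  c_1 = (0.700000 + 2.060000)/2 = 1.380000
  f(c_1) = f(1.380000) = 0.248072
  f(a) × f(c) < 0, new interval: [0.700000, 1.380000]
Iteration 2:
  c_2 = (0.700000 + 1.380000)/2 = 1.040000
  f(c_2) = f(1.040000) = -0.915136
  f(a) × f(c) ≥ 0, new interval: [1.040000, 1.380000]
Iteration 3:
  c_3 = (1.040000 + 1.380000)/2 = 1.210000
  f(c_3) = f(1.210000) = -0.438439
  f(a) × f(c) ≥ 0, new interval: [1.210000, 1.380000]
Iteration 4:
  c_4 = (1.210000 + 1.380000)/2 = 1.295000
  f(c_4) = f(1.295000) = -0.123253
  f(a) × f(c) ≥ 0, new interval: [1.295000, 1.380000]
Iteration 5:
  c_5 = (1.295000 + 1.380000)/2 = 1.337500
  f(c_5) = f(1.337500) = 0.055162
  f(a) × f(c) < 0, new interval: [1.295000, 1.337500]

After 5 iteration(s), the approximation is c_5 = 1.337500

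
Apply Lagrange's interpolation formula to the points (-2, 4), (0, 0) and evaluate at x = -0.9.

Lagrange interpolation formula:
P(x) = Σ yᵢ × Lᵢ(x)
where Lᵢ(x) = Π_{j≠i} (x - xⱼ)/(xᵢ - xⱼ)

L_0(-0.9) = (-0.9 - 0)/(-2 - 0) = 0.450000
L_1(-0.9) = (-0.9 - (-2))/(0 - (-2)) = 0.550000

P(-0.9) = 4×L_0(-0.9) + 0×L_1(-0.9)
P(-0.9) = 1.800000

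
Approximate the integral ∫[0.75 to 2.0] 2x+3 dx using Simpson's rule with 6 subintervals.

f(x) = 2x+3
a = 0.75, b = 2.0, n = 6
h = (b - a)/n = 0.208333

Simpson's rule: (h/3)[f(x₀) + 4f(x₁) + 2f(x₂) + ... + f(xₙ)]

x_0 = 0.7500, f(x_0) = 4.500000, coefficient = 1
x_1 = 0.9583, f(x_1) = 4.916667, coefficient = 4
x_2 = 1.1667, f(x_2) = 5.333333, coefficient = 2
x_3 = 1.3750, f(x_3) = 5.750000, coefficient = 4
x_4 = 1.5833, f(x_4) = 6.166667, coefficient = 2
x_5 = 1.7917, f(x_5) = 6.583333, coefficient = 4
x_6 = 2.0000, f(x_6) = 7.000000, coefficient = 1

I ≈ (0.208333/3) × 103.500000 = 7.187500
Exact value: 7.187500
Error: 0.000000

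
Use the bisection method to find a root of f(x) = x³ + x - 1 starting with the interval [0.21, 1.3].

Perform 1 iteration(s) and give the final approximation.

f(x) = x³ + x - 1
Initial interval: [0.21, 1.3]

Iteration 1:
  c_1 = (0.210000 + 1.300000)/2 = 0.755000
  f(c_1) = f(0.755000) = 0.185369
  f(a) × f(c) < 0, new interval: [0.210000, 0.755000]

After 1 iteration(s), the approximation is c_1 = 0.755000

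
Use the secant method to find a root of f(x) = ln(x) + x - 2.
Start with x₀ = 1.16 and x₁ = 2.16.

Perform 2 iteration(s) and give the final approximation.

f(x) = ln(x) + x - 2
x₀ = 1.16, x₁ = 2.16

Secant formula: x_{n+1} = x_n - f(x_n)(x_n - x_{n-1})/(f(x_n) - f(x_{n-1}))

Iteration 1:
  f(1.160000) = -0.691580
  f(2.160000) = 0.930108
  x_2 = 2.160000 - 0.930108×(2.160000 - 1.160000)/(0.930108 - (-0.691580))
       = 1.586457
Iteration 2:
  f(2.160000) = 0.930108
  f(1.586457) = 0.047960
  x_3 = 1.586457 - 0.047960×(1.586457 - 2.160000)/(0.047960 - 0.930108)
       = 1.555275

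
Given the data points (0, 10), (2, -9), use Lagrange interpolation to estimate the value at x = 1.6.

Lagrange interpolation formula:
P(x) = Σ yᵢ × Lᵢ(x)
where Lᵢ(x) = Π_{j≠i} (x - xⱼ)/(xᵢ - xⱼ)

L_0(1.6) = (1.6 - 2)/(0 - 2) = 0.200000
L_1(1.6) = (1.6 - 0)/(2 - 0) = 0.800000

P(1.6) = 10×L_0(1.6) + (-9)×L_1(1.6)
P(1.6) = -5.200000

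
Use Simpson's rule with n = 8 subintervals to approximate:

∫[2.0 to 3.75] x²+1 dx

f(x) = x²+1
a = 2.0, b = 3.75, n = 8
h = (b - a)/n = 0.218750

Simpson's rule: (h/3)[f(x₀) + 4f(x₁) + 2f(x₂) + ... + f(xₙ)]

x_0 = 2.0000, f(x_0) = 5.000000, coefficient = 1
x_1 = 2.2188, f(x_1) = 5.922852, coefficient = 4
x_2 = 2.4375, f(x_2) = 6.941406, coefficient = 2
x_3 = 2.6562, f(x_3) = 8.055664, coefficient = 4
x_4 = 2.8750, f(x_4) = 9.265625, coefficient = 2
x_5 = 3.0938, f(x_5) = 10.571289, coefficient = 4
x_6 = 3.3125, f(x_6) = 11.972656, coefficient = 2
x_7 = 3.5312, f(x_7) = 13.469727, coefficient = 4
x_8 = 3.7500, f(x_8) = 15.062500, coefficient = 1

I ≈ (0.218750/3) × 228.500000 = 16.661458
Exact value: 16.661458
Error: 0.000000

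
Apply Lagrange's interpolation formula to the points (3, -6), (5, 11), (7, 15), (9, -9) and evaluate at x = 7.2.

Lagrange interpolation formula:
P(x) = Σ yᵢ × Lᵢ(x)
where Lᵢ(x) = Π_{j≠i} (x - xⱼ)/(xᵢ - xⱼ)

L_0(7.2) = (7.2 - 5)/(3 - 5) × (7.2 - 7)/(3 - 7) × (7.2 - 9)/(3 - 9) = 0.016500
L_1(7.2) = (7.2 - 3)/(5 - 3) × (7.2 - 7)/(5 - 7) × (7.2 - 9)/(5 - 9) = -0.094500
L_2(7.2) = (7.2 - 3)/(7 - 3) × (7.2 - 5)/(7 - 5) × (7.2 - 9)/(7 - 9) = 1.039500
L_3(7.2) = (7.2 - 3)/(9 - 3) × (7.2 - 5)/(9 - 5) × (7.2 - 7)/(9 - 7) = 0.038500

P(7.2) = (-6)×L_0(7.2) + 11×L_1(7.2) + 15×L_2(7.2) + (-9)×L_3(7.2)
P(7.2) = 14.107500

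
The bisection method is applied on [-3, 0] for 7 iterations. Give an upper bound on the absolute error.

Bisection error bound: |error| ≤ (b-a)/2^n
|error| ≤ (0 - (-3))/2^7 = 3/2^7
|error| ≤ 0.0234375000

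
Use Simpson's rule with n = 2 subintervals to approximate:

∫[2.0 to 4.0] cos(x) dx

f(x) = cos(x)
a = 2.0, b = 4.0, n = 2
h = (b - a)/n = 1.000000

Simpson's rule: (h/3)[f(x₀) + 4f(x₁) + 2f(x₂) + ... + f(xₙ)]

x_0 = 2.0000, f(x_0) = -0.416147, coefficient = 1
x_1 = 3.0000, f(x_1) = -0.989992, coefficient = 4
x_2 = 4.0000, f(x_2) = -0.653644, coefficient = 1

I ≈ (1.000000/3) × -5.029760 = -1.676587
Exact value: -1.666100
Error: 0.010487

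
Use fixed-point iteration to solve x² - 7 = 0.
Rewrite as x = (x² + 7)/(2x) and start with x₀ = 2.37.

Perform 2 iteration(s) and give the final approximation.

Equation: x² - 7 = 0
Fixed-point form: x = (x² + 7)/(2x)
x₀ = 2.37

x_1 = g(2.370000) = 2.661793
x_2 = g(2.661793) = 2.645800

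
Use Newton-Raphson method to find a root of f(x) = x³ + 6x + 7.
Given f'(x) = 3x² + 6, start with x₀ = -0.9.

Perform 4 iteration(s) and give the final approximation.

f(x) = x³ + 6x + 7
f'(x) = 3x² + 6
x₀ = -0.9

Newton-Raphson formula: x_{n+1} = x_n - f(x_n)/f'(x_n)

Iteration 1:
  f(-0.900000) = 0.871000
  f'(-0.900000) = 8.430000
  x_1 = -0.900000 - 0.871000/8.430000 = -1.003321
Iteration 2:
  f(-1.003321) = -0.029926
  f'(-1.003321) = 9.019962
  x_2 = -1.003321 - (-0.029926)/9.019962 = -1.000004
Iteration 3:
  f(-1.000004) = -0.000033
  f'(-1.000004) = 9.000022
  x_3 = -1.000004 - (-0.000033)/9.000022 = -1.000000
Iteration 4:
  f(-1.000000) = 0.000000
  f'(-1.000000) = 9.000000
  x_4 = -1.000000 - 0.000000/9.000000 = -1.000000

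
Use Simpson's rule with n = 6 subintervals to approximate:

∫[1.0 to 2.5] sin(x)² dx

f(x) = sin(x)²
a = 1.0, b = 2.5, n = 6
h = (b - a)/n = 0.250000

Simpson's rule: (h/3)[f(x₀) + 4f(x₁) + 2f(x₂) + ... + f(xₙ)]

x_0 = 1.0000, f(x_0) = 0.708073, coefficient = 1
x_1 = 1.2500, f(x_1) = 0.900572, coefficient = 4
x_2 = 1.5000, f(x_2) = 0.994996, coefficient = 2
x_3 = 1.7500, f(x_3) = 0.968228, coefficient = 4
x_4 = 2.0000, f(x_4) = 0.826822, coefficient = 2
x_5 = 2.2500, f(x_5) = 0.605398, coefficient = 4
x_6 = 2.5000, f(x_6) = 0.358169, coefficient = 1

I ≈ (0.250000/3) × 14.606671 = 1.217223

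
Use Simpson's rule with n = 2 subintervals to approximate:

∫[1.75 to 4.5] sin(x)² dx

f(x) = sin(x)²
a = 1.75, b = 4.5, n = 2
h = (b - a)/n = 1.375000

Simpson's rule: (h/3)[f(x₀) + 4f(x₁) + 2f(x₂) + ... + f(xₙ)]

x_0 = 1.7500, f(x_0) = 0.968228, coefficient = 1
x_1 = 3.1250, f(x_1) = 0.000275, coefficient = 4
x_2 = 4.5000, f(x_2) = 0.955565, coefficient = 1

I ≈ (1.375000/3) × 1.924895 = 0.882243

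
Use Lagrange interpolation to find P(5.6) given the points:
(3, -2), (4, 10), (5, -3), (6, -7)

Lagrange interpolation formula:
P(x) = Σ yᵢ × Lᵢ(x)
where Lᵢ(x) = Π_{j≠i} (x - xⱼ)/(xᵢ - xⱼ)

L_0(5.6) = (5.6 - 4)/(3 - 4) × (5.6 - 5)/(3 - 5) × (5.6 - 6)/(3 - 6) = 0.064000
L_1(5.6) = (5.6 - 3)/(4 - 3) × (5.6 - 5)/(4 - 5) × (5.6 - 6)/(4 - 6) = -0.312000
L_2(5.6) = (5.6 - 3)/(5 - 3) × (5.6 - 4)/(5 - 4) × (5.6 - 6)/(5 - 6) = 0.832000
L_3(5.6) = (5.6 - 3)/(6 - 3) × (5.6 - 4)/(6 - 4) × (5.6 - 5)/(6 - 5) = 0.416000

P(5.6) = (-2)×L_0(5.6) + 10×L_1(5.6) + (-3)×L_2(5.6) + (-7)×L_3(5.6)
P(5.6) = -8.656000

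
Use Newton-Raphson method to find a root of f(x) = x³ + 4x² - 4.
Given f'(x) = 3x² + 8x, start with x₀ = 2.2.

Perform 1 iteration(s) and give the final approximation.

f(x) = x³ + 4x² - 4
f'(x) = 3x² + 8x
x₀ = 2.2

Newton-Raphson formula: x_{n+1} = x_n - f(x_n)/f'(x_n)

Iteration 1:
  f(2.200000) = 26.008000
  f'(2.200000) = 32.120000
  x_1 = 2.200000 - 26.008000/32.120000 = 1.390286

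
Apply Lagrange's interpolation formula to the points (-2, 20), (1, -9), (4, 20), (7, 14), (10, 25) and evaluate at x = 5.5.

Lagrange interpolation formula:
P(x) = Σ yᵢ × Lᵢ(x)
where Lᵢ(x) = Π_{j≠i} (x - xⱼ)/(xᵢ - xⱼ)

L_0(5.5) = (5.5 - 1)/(-2 - 1) × (5.5 - 4)/(-2 - 4) × (5.5 - 7)/(-2 - 7) × (5.5 - 10)/(-2 - 10) = 0.023438
L_1(5.5) = (5.5 - (-2))/(1 - (-2)) × (5.5 - 4)/(1 - 4) × (5.5 - 7)/(1 - 7) × (5.5 - 10)/(1 - 10) = -0.156250
L_2(5.5) = (5.5 - (-2))/(4 - (-2)) × (5.5 - 1)/(4 - 1) × (5.5 - 7)/(4 - 7) × (5.5 - 10)/(4 - 10) = 0.703125
L_3(5.5) = (5.5 - (-2))/(7 - (-2)) × (5.5 - 1)/(7 - 1) × (5.5 - 4)/(7 - 4) × (5.5 - 10)/(7 - 10) = 0.468750
L_4(5.5) = (5.5 - (-2))/(10 - (-2)) × (5.5 - 1)/(10 - 1) × (5.5 - 4)/(10 - 4) × (5.5 - 7)/(10 - 7) = -0.039062

P(5.5) = 20×L_0(5.5) + (-9)×L_1(5.5) + 20×L_2(5.5) + 14×L_3(5.5) + 25×L_4(5.5)
P(5.5) = 21.523438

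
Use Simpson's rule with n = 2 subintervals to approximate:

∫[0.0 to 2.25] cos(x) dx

f(x) = cos(x)
a = 0.0, b = 2.25, n = 2
h = (b - a)/n = 1.125000

Simpson's rule: (h/3)[f(x₀) + 4f(x₁) + 2f(x₂) + ... + f(xₙ)]

x_0 = 0.0000, f(x_0) = 1.000000, coefficient = 1
x_1 = 1.1250, f(x_1) = 0.431177, coefficient = 4
x_2 = 2.2500, f(x_2) = -0.628174, coefficient = 1

I ≈ (1.125000/3) × 2.096532 = 0.786200
Exact value: 0.778073
Error: 0.008126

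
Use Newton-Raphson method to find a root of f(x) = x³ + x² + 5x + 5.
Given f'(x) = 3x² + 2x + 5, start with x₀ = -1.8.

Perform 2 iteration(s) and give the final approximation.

f(x) = x³ + x² + 5x + 5
f'(x) = 3x² + 2x + 5
x₀ = -1.8

Newton-Raphson formula: x_{n+1} = x_n - f(x_n)/f'(x_n)

Iteration 1:
  f(-1.800000) = -6.592000
  f'(-1.800000) = 11.120000
  x_1 = -1.800000 - (-6.592000)/11.120000 = -1.207194
Iteration 2:
  f(-1.207194) = -1.337919
  f'(-1.207194) = 6.957565
  x_2 = -1.207194 - (-1.337919)/6.957565 = -1.014897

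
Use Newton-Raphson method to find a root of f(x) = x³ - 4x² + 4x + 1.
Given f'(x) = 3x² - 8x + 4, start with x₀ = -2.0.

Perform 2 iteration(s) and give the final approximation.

f(x) = x³ - 4x² + 4x + 1
f'(x) = 3x² - 8x + 4
x₀ = -2.0

Newton-Raphson formula: x_{n+1} = x_n - f(x_n)/f'(x_n)

Iteration 1:
  f(-2.000000) = -31.000000
  f'(-2.000000) = 32.000000
  x_1 = -2.000000 - (-31.000000)/32.000000 = -1.031250
Iteration 2:
  f(-1.031250) = -8.475616
  f'(-1.031250) = 15.440430
  x_2 = -1.031250 - (-8.475616)/15.440430 = -0.482326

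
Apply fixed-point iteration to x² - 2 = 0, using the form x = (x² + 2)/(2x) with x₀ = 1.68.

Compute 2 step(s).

Equation: x² - 2 = 0
Fixed-point form: x = (x² + 2)/(2x)
x₀ = 1.68

x_1 = g(1.680000) = 1.435238
x_2 = g(1.435238) = 1.414368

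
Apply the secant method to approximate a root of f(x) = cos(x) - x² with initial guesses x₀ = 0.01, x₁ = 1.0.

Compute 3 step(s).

f(x) = cos(x) - x²
x₀ = 0.01, x₁ = 1.0

Secant formula: x_{n+1} = x_n - f(x_n)(x_n - x_{n-1})/(f(x_n) - f(x_{n-1}))

Iteration 1:
  f(0.010000) = 0.999850
  f(1.000000) = -0.459698
  x_2 = 1.000000 - (-0.459698)×(1.000000 - 0.010000)/(-0.459698 - 0.999850)
       = 0.688191
Iteration 2:
  f(1.000000) = -0.459698
  f(0.688191) = 0.298790
  x_3 = 0.688191 - 0.298790×(0.688191 - 1.000000)/(0.298790 - (-0.459698))
       = 0.811021
Iteration 3:
  f(0.688191) = 0.298790
  f(0.811021) = 0.031003
  x_4 = 0.811021 - 0.031003×(0.811021 - 0.688191)/(0.031003 - 0.298790)
       = 0.825242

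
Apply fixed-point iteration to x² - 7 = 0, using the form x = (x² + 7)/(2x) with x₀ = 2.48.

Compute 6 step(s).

Equation: x² - 7 = 0
Fixed-point form: x = (x² + 7)/(2x)
x₀ = 2.48

x_1 = g(2.480000) = 2.651290
x_2 = g(2.651290) = 2.645757
x_3 = g(2.645757) = 2.645751
x_4 = g(2.645751) = 2.645751
x_5 = g(2.645751) = 2.645751
x_6 = g(2.645751) = 2.645751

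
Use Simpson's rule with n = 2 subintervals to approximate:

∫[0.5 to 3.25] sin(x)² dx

f(x) = sin(x)²
a = 0.5, b = 3.25, n = 2
h = (b - a)/n = 1.375000

Simpson's rule: (h/3)[f(x₀) + 4f(x₁) + 2f(x₂) + ... + f(xₙ)]

x_0 = 0.5000, f(x_0) = 0.229849, coefficient = 1
x_1 = 1.8750, f(x_1) = 0.910280, coefficient = 4
x_2 = 3.2500, f(x_2) = 0.011706, coefficient = 1

I ≈ (1.375000/3) × 3.882674 = 1.779559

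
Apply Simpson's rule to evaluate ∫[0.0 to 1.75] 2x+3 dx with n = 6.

f(x) = 2x+3
a = 0.0, b = 1.75, n = 6
h = (b - a)/n = 0.291667

Simpson's rule: (h/3)[f(x₀) + 4f(x₁) + 2f(x₂) + ... + f(xₙ)]

x_0 = 0.0000, f(x_0) = 3.000000, coefficient = 1
x_1 = 0.2917, f(x_1) = 3.583333, coefficient = 4
x_2 = 0.5833, f(x_2) = 4.166667, coefficient = 2
x_3 = 0.8750, f(x_3) = 4.750000, coefficient = 4
x_4 = 1.1667, f(x_4) = 5.333333, coefficient = 2
x_5 = 1.4583, f(x_5) = 5.916667, coefficient = 4
x_6 = 1.7500, f(x_6) = 6.500000, coefficient = 1

I ≈ (0.291667/3) × 85.500000 = 8.312500
Exact value: 8.312500
Error: 0.000000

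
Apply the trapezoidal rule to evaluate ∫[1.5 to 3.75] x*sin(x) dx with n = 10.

f(x) = x*sin(x)
a = 1.5, b = 3.75, n = 10
h = (b - a)/n = 0.225000

Trapezoidal rule: (h/2)[f(x₀) + 2f(x₁) + 2f(x₂) + ... + f(xₙ)]

x_0 = 1.5000, f(x_0) = 1.496242, coefficient = 1
x_1 = 1.7250, f(x_1) = 1.704531, coefficient = 2
x_2 = 1.9500, f(x_2) = 1.811471, coefficient = 2
x_3 = 2.1750, f(x_3) = 1.789927, coefficient = 2
x_4 = 2.4000, f(x_4) = 1.621112, coefficient = 2
x_5 = 2.6250, f(x_5) = 1.296541, coefficient = 2
x_6 = 2.8500, f(x_6) = 0.819312, coefficient = 2
x_7 = 3.0750, f(x_7) = 0.204621, coefficient = 2
x_8 = 3.3000, f(x_8) = -0.520561, coefficient = 2
x_9 = 3.5250, f(x_9) = -1.318641, coefficient = 2
x_10 = 3.7500, f(x_10) = -2.143355, coefficient = 1

I ≈ (0.225000/2) × 14.169514 = 1.594070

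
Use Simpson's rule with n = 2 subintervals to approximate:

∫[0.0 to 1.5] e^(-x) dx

f(x) = e^(-x)
a = 0.0, b = 1.5, n = 2
h = (b - a)/n = 0.750000

Simpson's rule: (h/3)[f(x₀) + 4f(x₁) + 2f(x₂) + ... + f(xₙ)]

x_0 = 0.0000, f(x_0) = 1.000000, coefficient = 1
x_1 = 0.7500, f(x_1) = 0.472367, coefficient = 4
x_2 = 1.5000, f(x_2) = 0.223130, coefficient = 1

I ≈ (0.750000/3) × 3.112596 = 0.778149
Exact value: 0.776870
Error: 0.001279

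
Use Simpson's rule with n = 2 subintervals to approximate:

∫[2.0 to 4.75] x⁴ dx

f(x) = x⁴
a = 2.0, b = 4.75, n = 2
h = (b - a)/n = 1.375000

Simpson's rule: (h/3)[f(x₀) + 4f(x₁) + 2f(x₂) + ... + f(xₙ)]

x_0 = 2.0000, f(x_0) = 16.000000, coefficient = 1
x_1 = 3.3750, f(x_1) = 129.746338, coefficient = 4
x_2 = 4.7500, f(x_2) = 509.066406, coefficient = 1

I ≈ (1.375000/3) × 1044.051758 = 478.523722
Exact value: 477.213086
Error: 1.310636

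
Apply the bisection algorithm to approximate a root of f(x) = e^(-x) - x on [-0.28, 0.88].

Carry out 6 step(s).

f(x) = e^(-x) - x
Initial interval: [-0.28, 0.88]

Iteration 1:
  c_1 = (-0.280000 + 0.880000)/2 = 0.300000
  f(c_1) = f(0.300000) = 0.440818
  f(a) × f(c) ≥ 0, new interval: [0.300000, 0.880000]
Iteration 2:
  c_2 = (0.300000 + 0.880000)/2 = 0.590000
  f(c_2) = f(0.590000) = -0.035673
  f(a) × f(c) < 0, new interval: [0.300000, 0.590000]
Iteration 3:
  c_3 = (0.300000 + 0.590000)/2 = 0.445000
  f(c_3) = f(0.445000) = 0.195824
  f(a) × f(c) ≥ 0, new interval: [0.445000, 0.590000]
Iteration 4:
  c_4 = (0.445000 + 0.590000)/2 = 0.517500
  f(c_4) = f(0.517500) = 0.078509
  f(a) × f(c) ≥ 0, new interval: [0.517500, 0.590000]
Iteration 5:
  c_5 = (0.517500 + 0.590000)/2 = 0.553750
  f(c_5) = f(0.553750) = 0.021040
  f(a) × f(c) ≥ 0, new interval: [0.553750, 0.590000]
Iteration 6:
  c_6 = (0.553750 + 0.590000)/2 = 0.571875
  f(c_6) = f(0.571875) = -0.007409
  f(a) × f(c) < 0, new interval: [0.553750, 0.571875]

After 6 iteration(s), the approximation is c_6 = 0.571875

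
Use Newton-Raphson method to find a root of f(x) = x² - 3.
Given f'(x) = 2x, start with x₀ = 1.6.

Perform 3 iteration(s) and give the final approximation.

f(x) = x² - 3
f'(x) = 2x
x₀ = 1.6

Newton-Raphson formula: x_{n+1} = x_n - f(x_n)/f'(x_n)

Iteration 1:
  f(1.600000) = -0.440000
  f'(1.600000) = 3.200000
  x_1 = 1.600000 - (-0.440000)/3.200000 = 1.737500
Iteration 2:
  f(1.737500) = 0.018906
  f'(1.737500) = 3.475000
  x_2 = 1.737500 - 0.018906/3.475000 = 1.732059
Iteration 3:
  f(1.732059) = 0.000030
  f'(1.732059) = 3.464119
  x_3 = 1.732059 - 0.000030/3.464119 = 1.732051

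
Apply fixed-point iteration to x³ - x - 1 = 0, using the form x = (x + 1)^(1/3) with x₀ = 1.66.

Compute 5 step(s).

Equation: x³ - x - 1 = 0
Fixed-point form: x = (x + 1)^(1/3)
x₀ = 1.66

x_1 = g(1.660000) = 1.385566
x_2 = g(1.385566) = 1.336176
x_3 = g(1.336176) = 1.326891
x_4 = g(1.326891) = 1.325131
x_5 = g(1.325131) = 1.324796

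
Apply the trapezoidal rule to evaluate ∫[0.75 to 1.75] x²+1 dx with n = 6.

f(x) = x²+1
a = 0.75, b = 1.75, n = 6
h = (b - a)/n = 0.166667

Trapezoidal rule: (h/2)[f(x₀) + 2f(x₁) + 2f(x₂) + ... + f(xₙ)]

x_0 = 0.7500, f(x_0) = 1.562500, coefficient = 1
x_1 = 0.9167, f(x_1) = 1.840278, coefficient = 2
x_2 = 1.0833, f(x_2) = 2.173611, coefficient = 2
x_3 = 1.2500, f(x_3) = 2.562500, coefficient = 2
x_4 = 1.4167, f(x_4) = 3.006944, coefficient = 2
x_5 = 1.5833, f(x_5) = 3.506944, coefficient = 2
x_6 = 1.7500, f(x_6) = 4.062500, coefficient = 1

I ≈ (0.166667/2) × 31.805556 = 2.650463
Exact value: 2.645833
Error: 0.004630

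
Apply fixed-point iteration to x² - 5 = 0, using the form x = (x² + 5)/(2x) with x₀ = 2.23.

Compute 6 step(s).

Equation: x² - 5 = 0
Fixed-point form: x = (x² + 5)/(2x)
x₀ = 2.23

x_1 = g(2.230000) = 2.236076
x_2 = g(2.236076) = 2.236068
x_3 = g(2.236068) = 2.236068
x_4 = g(2.236068) = 2.236068
x_5 = g(2.236068) = 2.236068
x_6 = g(2.236068) = 2.236068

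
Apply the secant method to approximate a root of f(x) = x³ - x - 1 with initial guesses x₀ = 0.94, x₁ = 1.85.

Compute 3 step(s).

f(x) = x³ - x - 1
x₀ = 0.94, x₁ = 1.85

Secant formula: x_{n+1} = x_n - f(x_n)(x_n - x_{n-1})/(f(x_n) - f(x_{n-1}))

Iteration 1:
  f(0.940000) = -1.109416
  f(1.850000) = 3.481625
  x_2 = 1.850000 - 3.481625×(1.850000 - 0.940000)/(3.481625 - (-1.109416))
       = 1.159900
Iteration 2:
  f(1.850000) = 3.481625
  f(1.159900) = -0.599409
  x_3 = 1.159900 - (-0.599409)×(1.159900 - 1.850000)/(-0.599409 - 3.481625)
       = 1.261259
Iteration 3:
  f(1.159900) = -0.599409
  f(1.261259) = -0.254879
  x_4 = 1.261259 - (-0.254879)×(1.261259 - 1.159900)/(-0.254879 - (-0.599409))
       = 1.336244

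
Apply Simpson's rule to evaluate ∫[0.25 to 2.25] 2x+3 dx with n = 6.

f(x) = 2x+3
a = 0.25, b = 2.25, n = 6
h = (b - a)/n = 0.333333

Simpson's rule: (h/3)[f(x₀) + 4f(x₁) + 2f(x₂) + ... + f(xₙ)]

x_0 = 0.2500, f(x_0) = 3.500000, coefficient = 1
x_1 = 0.5833, f(x_1) = 4.166667, coefficient = 4
x_2 = 0.9167, f(x_2) = 4.833333, coefficient = 2
x_3 = 1.2500, f(x_3) = 5.500000, coefficient = 4
x_4 = 1.5833, f(x_4) = 6.166667, coefficient = 2
x_5 = 1.9167, f(x_5) = 6.833333, coefficient = 4
x_6 = 2.2500, f(x_6) = 7.500000, coefficient = 1

I ≈ (0.333333/3) × 99.000000 = 11.000000
Exact value: 11.000000
Error: 0.000000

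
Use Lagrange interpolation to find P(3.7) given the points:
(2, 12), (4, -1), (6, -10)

Lagrange interpolation formula:
P(x) = Σ yᵢ × Lᵢ(x)
where Lᵢ(x) = Π_{j≠i} (x - xⱼ)/(xᵢ - xⱼ)

L_0(3.7) = (3.7 - 4)/(2 - 4) × (3.7 - 6)/(2 - 6) = 0.086250
L_1(3.7) = (3.7 - 2)/(4 - 2) × (3.7 - 6)/(4 - 6) = 0.977500
L_2(3.7) = (3.7 - 2)/(6 - 2) × (3.7 - 4)/(6 - 4) = -0.063750

P(3.7) = 12×L_0(3.7) + (-1)×L_1(3.7) + (-10)×L_2(3.7)
P(3.7) = 0.695000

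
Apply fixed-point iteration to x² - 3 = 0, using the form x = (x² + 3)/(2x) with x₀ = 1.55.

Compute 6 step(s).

Equation: x² - 3 = 0
Fixed-point form: x = (x² + 3)/(2x)
x₀ = 1.55

x_1 = g(1.550000) = 1.742742
x_2 = g(1.742742) = 1.732084
x_3 = g(1.732084) = 1.732051
x_4 = g(1.732051) = 1.732051
x_5 = g(1.732051) = 1.732051
x_6 = g(1.732051) = 1.732051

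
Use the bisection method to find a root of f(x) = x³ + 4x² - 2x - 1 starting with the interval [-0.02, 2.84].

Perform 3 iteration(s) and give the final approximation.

f(x) = x³ + 4x² - 2x - 1
Initial interval: [-0.02, 2.84]

Iteration 1:
  c_1 = (-0.020000 + 2.840000)/2 = 1.410000
  f(c_1) = f(1.410000) = 6.935621
  f(a) × f(c) < 0, new interval: [-0.020000, 1.410000]
Iteration 2:
  c_2 = (-0.020000 + 1.410000)/2 = 0.695000
  f(c_2) = f(0.695000) = -0.122198
  f(a) × f(c) ≥ 0, new interval: [0.695000, 1.410000]
Iteration 3:
  c_3 = (0.695000 + 1.410000)/2 = 1.052500
  f(c_3) = f(1.052500) = 2.491938
  f(a) × f(c) < 0, new interval: [0.695000, 1.052500]

After 3 iteration(s), the approximation is c_3 = 1.052500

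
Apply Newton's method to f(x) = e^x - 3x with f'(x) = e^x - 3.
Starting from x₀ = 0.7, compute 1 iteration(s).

f(x) = e^x - 3x
f'(x) = e^x - 3
x₀ = 0.7

Newton-Raphson formula: x_{n+1} = x_n - f(x_n)/f'(x_n)

Iteration 1:
  f(0.700000) = -0.086247
  f'(0.700000) = -0.986247
  x_1 = 0.700000 - (-0.086247)/(-0.986247) = 0.612550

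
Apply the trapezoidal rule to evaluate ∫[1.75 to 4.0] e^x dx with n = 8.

f(x) = e^x
a = 1.75, b = 4.0, n = 8
h = (b - a)/n = 0.281250

Trapezoidal rule: (h/2)[f(x₀) + 2f(x₁) + 2f(x₂) + ... + f(xₙ)]

x_0 = 1.7500, f(x_0) = 5.754603, coefficient = 1
x_1 = 2.0312, f(x_1) = 7.623610, coefficient = 2
x_2 = 2.3125, f(x_2) = 10.099642, coefficient = 2
x_3 = 2.5938, f(x_3) = 13.379852, coefficient = 2
x_4 = 2.8750, f(x_4) = 17.725424, coefficient = 2
x_5 = 3.1562, f(x_5) = 23.482372, coefficient = 2
x_6 = 3.4375, f(x_6) = 31.109088, coefficient = 2
x_7 = 3.7188, f(x_7) = 41.212846, coefficient = 2
x_8 = 4.0000, f(x_8) = 54.598150, coefficient = 1

I ≈ (0.281250/2) × 349.618421 = 49.165090
Exact value: 48.843547
Error: 0.321543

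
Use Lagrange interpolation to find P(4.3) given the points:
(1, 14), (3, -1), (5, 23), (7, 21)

Lagrange interpolation formula:
P(x) = Σ yᵢ × Lᵢ(x)
where Lᵢ(x) = Π_{j≠i} (x - xⱼ)/(xᵢ - xⱼ)

L_0(4.3) = (4.3 - 3)/(1 - 3) × (4.3 - 5)/(1 - 5) × (4.3 - 7)/(1 - 7) = -0.051188
L_1(4.3) = (4.3 - 1)/(3 - 1) × (4.3 - 5)/(3 - 5) × (4.3 - 7)/(3 - 7) = 0.389813
L_2(4.3) = (4.3 - 1)/(5 - 1) × (4.3 - 3)/(5 - 3) × (4.3 - 7)/(5 - 7) = 0.723937
L_3(4.3) = (4.3 - 1)/(7 - 1) × (4.3 - 3)/(7 - 3) × (4.3 - 5)/(7 - 5) = -0.062563

P(4.3) = 14×L_0(4.3) + (-1)×L_1(4.3) + 23×L_2(4.3) + 21×L_3(4.3)
P(4.3) = 14.230313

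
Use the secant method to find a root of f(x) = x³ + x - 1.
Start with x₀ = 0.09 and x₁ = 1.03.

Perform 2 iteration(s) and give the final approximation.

f(x) = x³ + x - 1
x₀ = 0.09, x₁ = 1.03

Secant formula: x_{n+1} = x_n - f(x_n)(x_n - x_{n-1})/(f(x_n) - f(x_{n-1}))

Iteration 1:
  f(0.090000) = -0.909271
  f(1.030000) = 1.122727
  x_2 = 1.030000 - 1.122727×(1.030000 - 0.090000)/(1.122727 - (-0.909271))
       = 0.510628
Iteration 2:
  f(1.030000) = 1.122727
  f(0.510628) = -0.356231
  x_3 = 0.510628 - (-0.356231)×(0.510628 - 1.030000)/(-0.356231 - 1.122727)
       = 0.635727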